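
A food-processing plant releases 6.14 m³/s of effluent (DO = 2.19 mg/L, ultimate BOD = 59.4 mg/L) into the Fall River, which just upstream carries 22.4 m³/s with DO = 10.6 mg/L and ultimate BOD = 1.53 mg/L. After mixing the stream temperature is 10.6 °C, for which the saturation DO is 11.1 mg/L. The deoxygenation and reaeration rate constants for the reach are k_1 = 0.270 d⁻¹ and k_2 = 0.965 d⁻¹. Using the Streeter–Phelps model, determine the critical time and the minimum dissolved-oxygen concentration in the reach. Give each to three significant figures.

Mixed DO = (22.4×10.6 + 6.14×2.19)/(22.4+6.14) = 250.9/28.54 = 8.791 mg/L.
Mixed L₀ = (22.4×1.53 + 6.14×59.4)/(28.54) = 399.0/28.54 = 13.98 mg/L.
Initial deficit D₀ = C_s − DO₀ = 11.1 − 8.791 = 2.309 mg/L.
t_c = (1/0.6950) ln[(0.965/0.270)(1 − 2.309×0.6950/(0.270×13.98))] = 1.439 × ln(2.054) = 1.036 d.
D_c = (0.270/0.965) × 13.98 × e^(−0.270×1.036) = 0.2798 × 13.98 × 0.7560 = 2.957 mg/L.
Minimum DO = 11.1 − 2.957 = 8.143 mg/L.

t_c ≈ 1.04 d; minimum DO ≈ 8.14 mg/L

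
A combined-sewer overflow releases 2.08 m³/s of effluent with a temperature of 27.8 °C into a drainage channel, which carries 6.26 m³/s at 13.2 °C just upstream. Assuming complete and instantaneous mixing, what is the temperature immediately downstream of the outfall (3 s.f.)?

Flow-weighted mixing: C = (Q_r C_r + Q_w C_w)/(Q_r + Q_w)
= (6.26×13.2 + 2.08×27.8)/(6.26 + 2.08) = 140.5/8.340 = 16.84 °C.

16.8 °C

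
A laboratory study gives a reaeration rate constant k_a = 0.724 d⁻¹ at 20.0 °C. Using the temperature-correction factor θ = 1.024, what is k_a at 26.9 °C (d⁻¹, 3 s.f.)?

k_a ≈ 0.853 d⁻¹

k_a(T₂) = k_a(T₁) · θ^(T₂−T₁) = 0.724 × 1.024^(26.9−20.0)
= 0.724 × 1.024^6.90 = 0.724 × 1.178 = 0.8527 d⁻¹.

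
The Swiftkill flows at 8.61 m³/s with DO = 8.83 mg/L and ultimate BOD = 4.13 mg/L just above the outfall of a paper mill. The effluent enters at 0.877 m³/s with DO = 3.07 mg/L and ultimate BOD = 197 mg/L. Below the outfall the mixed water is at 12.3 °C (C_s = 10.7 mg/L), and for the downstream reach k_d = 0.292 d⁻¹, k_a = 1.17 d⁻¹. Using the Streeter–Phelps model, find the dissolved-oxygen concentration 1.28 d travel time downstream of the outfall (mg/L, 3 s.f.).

DO ≈ 6.77 mg/L

Mixed DO = (8.61×8.83 + 0.877×3.07)/(8.61+0.877) = 78.72/9.487 = 8.298 mg/L.
Mixed L₀ = (8.61×4.13 + 0.877×197)/(9.487) = 208.3/9.487 = 21.96 mg/L.
Initial deficit D₀ = C_s − DO₀ = 10.7 − 8.298 = 2.402 mg/L.
D(1.28) = [0.292×21.96/(1.17−0.292)](e^(−0.292×1.28) − e^(−1.17×1.28)) + 2.402 e^(−1.17×1.28)
= 7.303 × (0.6881 − 0.2237) + 2.402 × 0.2237 = 3.929 mg/L.
DO = 10.7 − 3.929 = 6.771 mg/L.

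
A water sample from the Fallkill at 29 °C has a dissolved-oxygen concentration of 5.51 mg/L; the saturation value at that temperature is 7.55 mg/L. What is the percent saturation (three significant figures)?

% saturation = C/C_s × 100 = 5.51/7.55 × 100 = 73.0 %.

73.0 % saturation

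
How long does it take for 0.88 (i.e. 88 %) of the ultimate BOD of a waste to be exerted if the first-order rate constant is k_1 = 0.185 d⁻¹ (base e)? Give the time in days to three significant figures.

y/L₀ = 1 − e^(−k_1 t) = 0.88 ⇒ e^(−k_1 t) = 0.120
t = −ln(0.120) / 0.185 = 2.120 / 0.185 = 11.46 d.

t ≈ 11.5 d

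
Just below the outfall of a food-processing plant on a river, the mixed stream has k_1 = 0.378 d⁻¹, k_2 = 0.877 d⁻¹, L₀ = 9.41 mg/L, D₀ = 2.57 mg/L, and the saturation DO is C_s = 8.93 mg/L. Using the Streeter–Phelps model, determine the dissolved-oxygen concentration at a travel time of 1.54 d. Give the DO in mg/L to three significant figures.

k_1 L₀/(k_2−k_1) = 0.378×9.41/(0.877−0.378) = 3.557/0.4990 = 7.128 mg/L.
e^(−k_1 t) = e^(−0.378×1.540) = 0.5587; e^(−k_2 t) = e^(−0.877×1.540) = 0.2591.
D = 7.128 × (0.5587 − 0.2591) + 2.57 × 0.2591 = 2.136 + 0.6659 = 2.802 mg/L.
DO = C_s − D = 8.93 − 2.802 = 6.128 mg/L.

DO ≈ 6.13 mg/L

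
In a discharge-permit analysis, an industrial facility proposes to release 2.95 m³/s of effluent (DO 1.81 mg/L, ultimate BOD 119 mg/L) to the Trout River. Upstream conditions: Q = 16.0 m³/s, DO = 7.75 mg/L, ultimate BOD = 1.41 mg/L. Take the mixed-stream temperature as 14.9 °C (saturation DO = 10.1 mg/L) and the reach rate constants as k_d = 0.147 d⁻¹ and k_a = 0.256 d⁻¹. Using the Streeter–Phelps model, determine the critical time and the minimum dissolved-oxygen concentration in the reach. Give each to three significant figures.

Mixed DO = (16.0×7.75 + 2.95×1.81)/(16.0+2.95) = 129.3/18.95 = 6.825 mg/L.
Mixed L₀ = (16.0×1.41 + 2.95×119)/(18.95) = 373.6/18.95 = 19.72 mg/L.
Initial deficit D₀ = C_s − DO₀ = 10.1 − 6.825 = 3.275 mg/L.
t_c = (1/0.1090) ln[(0.256/0.147)(1 − 3.275×0.1090/(0.147×19.72))] = 9.174 × ln(1.527) = 3.884 d.
D_c = (0.147/0.256) × 19.72 × e^(−0.147×3.884) = 0.5742 × 19.72 × 0.5650 = 6.397 mg/L.
Minimum DO = 10.1 − 6.397 = 3.703 mg/L.

t_c ≈ 3.88 d; minimum DO ≈ 3.70 mg/L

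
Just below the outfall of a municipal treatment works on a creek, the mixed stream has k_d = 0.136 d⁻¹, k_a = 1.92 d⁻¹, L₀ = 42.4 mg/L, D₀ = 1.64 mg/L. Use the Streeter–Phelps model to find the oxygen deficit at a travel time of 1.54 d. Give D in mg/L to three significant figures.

D ≈ 2.54 mg/L

k_d L₀/(k_a−k_d) = 0.136×42.4/(1.92−0.136) = 5.766/1.784 = 3.232 mg/L.
e^(−k_d t) = e^(−0.136×1.540) = 0.8110; e^(−k_a t) = e^(−1.92×1.540) = 0.05199.
D = 3.232 × (0.8110 − 0.05199) + 1.64 × 0.05199 = 2.453 + 0.08526 = 2.539 mg/L.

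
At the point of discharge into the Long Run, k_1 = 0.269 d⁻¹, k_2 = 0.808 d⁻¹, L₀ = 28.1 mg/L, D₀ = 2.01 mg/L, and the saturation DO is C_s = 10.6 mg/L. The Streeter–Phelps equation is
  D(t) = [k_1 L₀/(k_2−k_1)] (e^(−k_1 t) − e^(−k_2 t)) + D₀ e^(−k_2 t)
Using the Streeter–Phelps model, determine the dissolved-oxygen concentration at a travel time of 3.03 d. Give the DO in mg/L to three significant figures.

k_1 L₀/(k_2−k_1) = 0.269×28.1/(0.808−0.269) = 7.559/0.5390 = 14.02 mg/L.
e^(−k_1 t) = e^(−0.269×3.030) = 0.4426; e^(−k_2 t) = e^(−0.808×3.030) = 0.08645.
D = 14.02 × (0.4426 − 0.08645) + 2.01 × 0.08645 = 4.995 + 0.1738 = 5.169 mg/L.
DO = C_s − D = 10.6 − 5.169 = 5.431 mg/L.

DO ≈ 5.43 mg/L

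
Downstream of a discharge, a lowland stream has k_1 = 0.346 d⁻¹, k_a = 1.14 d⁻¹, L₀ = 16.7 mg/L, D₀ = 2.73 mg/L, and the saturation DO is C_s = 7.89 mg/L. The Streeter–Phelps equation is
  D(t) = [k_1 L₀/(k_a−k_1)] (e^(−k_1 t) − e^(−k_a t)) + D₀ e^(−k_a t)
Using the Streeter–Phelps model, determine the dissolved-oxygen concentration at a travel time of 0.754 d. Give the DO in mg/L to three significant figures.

k_1 L₀/(k_a−k_1) = 0.346×16.7/(1.14−0.346) = 5.778/0.7940 = 7.277 mg/L.
e^(−k_1 t) = e^(−0.346×0.7540) = 0.7704; e^(−k_a t) = e^(−1.14×0.7540) = 0.4233.
D = 7.277 × (0.7704 − 0.4233) + 2.73 × 0.4233 = 2.525 + 1.156 = 3.681 mg/L.
DO = C_s − D = 7.89 − 3.681 = 4.209 mg/L.

DO ≈ 4.21 mg/L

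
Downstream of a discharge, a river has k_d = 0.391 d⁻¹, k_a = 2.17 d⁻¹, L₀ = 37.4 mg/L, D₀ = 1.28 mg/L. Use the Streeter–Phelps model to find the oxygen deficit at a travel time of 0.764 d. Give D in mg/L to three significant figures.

D ≈ 4.77 mg/L

k_d L₀/(k_a−k_d) = 0.391×37.4/(2.17−0.391) = 14.62/1.779 = 8.220 mg/L.
e^(−k_d t) = e^(−0.391×0.7640) = 0.7418; e^(−k_a t) = e^(−2.17×0.7640) = 0.1905.
D = 8.220 × (0.7418 − 0.1905) + 1.28 × 0.1905 = 4.531 + 0.2439 = 4.775 mg/L.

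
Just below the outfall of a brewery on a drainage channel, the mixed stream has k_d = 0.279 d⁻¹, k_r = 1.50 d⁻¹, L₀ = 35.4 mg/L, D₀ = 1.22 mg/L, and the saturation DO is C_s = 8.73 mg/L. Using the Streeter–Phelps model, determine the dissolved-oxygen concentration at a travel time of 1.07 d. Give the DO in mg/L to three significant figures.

DO ≈ 4.11 mg/L

k_d L₀/(k_r−k_d) = 0.279×35.4/(1.50−0.279) = 9.877/1.221 = 8.089 mg/L.
e^(−k_d t) = e^(−0.279×1.070) = 0.7419; e^(−k_r t) = e^(−1.50×1.070) = 0.2009.
D = 8.089 × (0.7419 − 0.2009) + 1.22 × 0.2009 = 4.376 + 0.2451 = 4.621 mg/L.
DO = C_s − D = 8.73 − 4.621 = 4.109 mg/L.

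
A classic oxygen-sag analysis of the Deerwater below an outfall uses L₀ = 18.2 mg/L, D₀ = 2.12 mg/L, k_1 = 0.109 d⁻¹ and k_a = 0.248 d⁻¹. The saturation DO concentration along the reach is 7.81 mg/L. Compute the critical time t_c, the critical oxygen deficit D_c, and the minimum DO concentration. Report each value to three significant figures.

t_c = [1/(k_a−k_1)] ln[(k_a/k_1)(1 − D₀(k_a−k_1)/(k_1 L₀))]
= [1/(0.248−0.109)] ln[(0.248/0.109)(1 − 2.12×0.1390/(0.109×18.2))]
= (1/0.1390) ln[2.275 × 0.8515] = 7.194 × ln(1.937) = 7.194 × 0.6613 = 4.757 d.
D_c = (k_1/k_a) L₀ e^(−k_1 t_c) = (0.109/0.248) × 18.2 × e^(−0.109×4.757) = 0.4395 × 18.2 × 0.5954 = 4.763 mg/L.
Minimum DO = C_s − D_c = 7.81 − 4.763 = 3.047 mg/L.

t_c ≈ 4.76 d; D_c ≈ 4.76 mg/L; min DO ≈ 3.05 mg/L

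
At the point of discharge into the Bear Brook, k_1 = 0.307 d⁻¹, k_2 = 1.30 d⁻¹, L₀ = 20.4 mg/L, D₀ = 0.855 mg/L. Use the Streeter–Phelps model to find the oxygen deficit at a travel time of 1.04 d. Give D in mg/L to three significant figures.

D ≈ 3.17 mg/L

k_1 L₀/(k_2−k_1) = 0.307×20.4/(1.30−0.307) = 6.263/0.9930 = 6.307 mg/L.
e^(−k_1 t) = e^(−0.307×1.040) = 0.7267; e^(−k_2 t) = e^(−1.30×1.040) = 0.2587.
D = 6.307 × (0.7267 − 0.2587) + 0.855 × 0.2587 = 2.951 + 0.2212 = 3.173 mg/L.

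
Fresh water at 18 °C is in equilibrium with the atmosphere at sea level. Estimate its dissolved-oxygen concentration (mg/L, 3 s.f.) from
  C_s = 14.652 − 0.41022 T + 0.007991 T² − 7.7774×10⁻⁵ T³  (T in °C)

C_s ≈ 9.40 mg/L

C_s = 14.652 − 0.41022×18 + 0.007991×18² − 7.7774×10⁻⁵×18³ = 9.404 mg/L.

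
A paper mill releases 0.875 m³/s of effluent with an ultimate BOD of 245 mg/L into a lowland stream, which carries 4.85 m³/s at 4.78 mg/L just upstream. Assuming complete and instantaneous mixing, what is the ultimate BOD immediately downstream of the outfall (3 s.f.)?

Flow-weighted mixing: C = (Q_r C_r + Q_w C_w)/(Q_r + Q_w)
= (4.85×4.78 + 0.875×245)/(4.85 + 0.875) = 237.6/5.725 = 41.49 mg/L.

41.5 mg/L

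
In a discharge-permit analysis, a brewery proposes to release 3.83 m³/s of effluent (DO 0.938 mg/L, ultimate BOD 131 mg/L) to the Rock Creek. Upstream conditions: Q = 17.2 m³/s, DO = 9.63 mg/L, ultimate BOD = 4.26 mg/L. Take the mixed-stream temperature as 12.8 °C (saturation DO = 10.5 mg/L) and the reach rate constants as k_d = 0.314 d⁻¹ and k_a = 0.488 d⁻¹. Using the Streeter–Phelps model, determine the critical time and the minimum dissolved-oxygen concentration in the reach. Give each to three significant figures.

t_c ≈ 2.24 d; minimum DO ≈ 1.80 mg/L

Mixed DO = (17.2×9.63 + 3.83×0.938)/(17.2+3.83) = 169.2/21.03 = 8.047 mg/L.
Mixed L₀ = (17.2×4.26 + 3.83×131)/(21.03) = 575.0/21.03 = 27.34 mg/L.
Initial deficit D₀ = C_s − DO₀ = 10.5 − 8.047 = 2.453 mg/L.
t_c = (1/0.1740) ln[(0.488/0.314)(1 − 2.453×0.1740/(0.314×27.34))] = 5.747 × ln(1.477) = 2.241 d.
D_c = (0.314/0.488) × 27.34 × e^(−0.314×2.241) = 0.6434 × 27.34 × 0.4948 = 8.704 mg/L.
Minimum DO = 10.5 − 8.704 = 1.796 mg/L.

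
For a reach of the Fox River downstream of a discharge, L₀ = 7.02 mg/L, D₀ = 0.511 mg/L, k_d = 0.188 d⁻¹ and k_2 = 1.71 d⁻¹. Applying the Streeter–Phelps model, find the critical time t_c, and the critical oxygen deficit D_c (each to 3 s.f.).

t_c ≈ 0.866 d; D_c ≈ 0.656 mg/L

At the critical point dD/dt = 0, so k_d L₀ e^(−k_d t) = k_2 D. Substituting D(t) from the Streeter–Phelps equation and solving for t gives
t_c = ln[(k_2/k_d)(1 − D₀(k_2−k_d)/(k_d L₀))] / (k_2−k_d).
Here k_2−k_d = 1.522 d⁻¹ and 1 − D₀(k_2−k_d)/(k_d L₀) = 1 − 0.511×1.522/(0.188×7.02) = 0.4107, so
t_c = ln(9.096 × 0.4107) / 1.522 = 1.318 / 1.522 = 0.8659 d.
D_c = (k_d/k_2) L₀ e^(−k_d t_c) = (0.188/1.71) × 7.02 × e^(−0.188×0.8659) = 0.1099 × 7.02 × 0.8498 = 0.6558 mg/L.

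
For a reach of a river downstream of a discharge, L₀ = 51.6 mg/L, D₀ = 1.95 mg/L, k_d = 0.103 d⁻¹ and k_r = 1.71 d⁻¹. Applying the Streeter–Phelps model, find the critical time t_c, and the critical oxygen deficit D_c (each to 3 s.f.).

At the critical point dD/dt = 0, so k_d L₀ e^(−k_d t) = k_r D. Substituting D(t) from the Streeter–Phelps equation and solving for t gives
t_c = ln[(k_r/k_d)(1 − D₀(k_r−k_d)/(k_d L₀))] / (k_r−k_d).
Here k_r−k_d = 1.607 d⁻¹ and 1 − D₀(k_r−k_d)/(k_d L₀) = 1 − 1.95×1.607/(0.103×51.6) = 0.4104, so
t_c = ln(16.60 × 0.4104) / 1.607 = 1.919 / 1.607 = 1.194 d.
L(t_c) = L₀ e^(−k_d t_c) = 51.6 × 0.8843 = 45.63 mg/L, and at the critical point k_r D_c = k_d L, so D_c = (0.103/1.71) × 45.63 = 2.748 mg/L.

t_c ≈ 1.19 d; D_c ≈ 2.75 mg/L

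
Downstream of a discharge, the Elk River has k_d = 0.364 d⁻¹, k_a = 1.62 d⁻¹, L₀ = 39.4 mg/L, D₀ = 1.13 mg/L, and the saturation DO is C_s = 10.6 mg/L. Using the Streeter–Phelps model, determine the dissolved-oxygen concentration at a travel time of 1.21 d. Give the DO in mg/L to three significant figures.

DO ≈ 4.70 mg/L

k_d L₀/(k_a−k_d) = 0.364×39.4/(1.62−0.364) = 14.34/1.256 = 11.42 mg/L.
e^(−k_d t) = e^(−0.364×1.210) = 0.6438; e^(−k_a t) = e^(−1.62×1.210) = 0.1408.
D = 11.42 × (0.6438 − 0.1408) + 1.13 × 0.1408 = 5.743 + 0.1591 = 5.902 mg/L.
DO = C_s − D = 10.6 − 5.902 = 4.698 mg/L.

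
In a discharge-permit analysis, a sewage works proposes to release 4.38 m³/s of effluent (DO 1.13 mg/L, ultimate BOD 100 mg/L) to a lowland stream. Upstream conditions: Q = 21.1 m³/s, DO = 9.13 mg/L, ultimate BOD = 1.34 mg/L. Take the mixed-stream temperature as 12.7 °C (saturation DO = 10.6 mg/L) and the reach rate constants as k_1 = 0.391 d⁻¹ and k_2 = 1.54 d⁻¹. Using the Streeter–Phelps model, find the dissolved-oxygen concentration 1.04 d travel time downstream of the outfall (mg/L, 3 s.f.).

Mixed DO = (21.1×9.13 + 4.38×1.13)/(21.1+4.38) = 197.6/25.48 = 7.755 mg/L.
Mixed L₀ = (21.1×1.34 + 4.38×100)/(25.48) = 466.3/25.48 = 18.30 mg/L.
Initial deficit D₀ = C_s − DO₀ = 10.6 − 7.755 = 2.845 mg/L.
D(1.04) = [0.391×18.30/(1.54−0.391)](e^(−0.391×1.04) − e^(−1.54×1.04)) + 2.845 e^(−1.54×1.04)
= 6.227 × (0.6659 − 0.2016) + 2.845 × 0.2016 = 3.465 mg/L.
DO = 10.6 − 3.465 = 7.135 mg/L.

DO ≈ 7.14 mg/L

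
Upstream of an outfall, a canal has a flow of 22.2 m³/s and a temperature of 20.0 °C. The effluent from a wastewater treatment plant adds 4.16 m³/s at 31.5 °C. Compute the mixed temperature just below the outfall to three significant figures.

Flow-weighted mixing: C = (Q_r C_r + Q_w C_w)/(Q_r + Q_w)
= (22.2×20.0 + 4.16×31.5)/(22.2 + 4.16) = 575.0/26.36 = 21.81 °C.

21.8 °C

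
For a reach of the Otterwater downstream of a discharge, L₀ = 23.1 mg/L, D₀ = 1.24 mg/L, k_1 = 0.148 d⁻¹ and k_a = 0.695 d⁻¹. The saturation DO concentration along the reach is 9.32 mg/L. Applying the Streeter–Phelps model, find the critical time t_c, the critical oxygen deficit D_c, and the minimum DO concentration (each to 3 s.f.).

With k_a/k_1 = 4.696 and 1 − D₀(k_a−k_1)/(k_1 L₀) = 0.8016,
t_c = ln(4.696 × 0.8016) / (0.695 − 0.148) = ln(3.764) / 0.5470 = 1.326/0.5470 = 2.423 d.
D_c = (k_1/k_a) L₀ e^(−k_1 t_c) = (0.148/0.695) × 23.1 × e^(−0.148×2.423) = 0.2129 × 23.1 × 0.6986 = 3.437 mg/L.
Minimum DO = C_s − D_c = 9.32 − 3.437 = 5.883 mg/L.

t_c ≈ 2.42 d; D_c ≈ 3.44 mg/L; min DO ≈ 5.88 mg/L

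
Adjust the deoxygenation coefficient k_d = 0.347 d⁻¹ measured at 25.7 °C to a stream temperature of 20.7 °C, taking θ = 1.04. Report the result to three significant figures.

k_d ≈ 0.285 d⁻¹

k_d(T₂) = k_d(T₁) · θ^(T₂−T₁) = 0.347 × 1.04^(20.7−25.7)
= 0.347 × 1.04^-5.00 = 0.347 × 0.8219 = 0.2852 d⁻¹.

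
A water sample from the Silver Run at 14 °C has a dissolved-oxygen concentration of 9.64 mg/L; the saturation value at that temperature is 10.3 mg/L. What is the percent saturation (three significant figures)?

% saturation = C/C_s × 100 = 9.64/10.3 × 100 = 93.6 %.

93.6 % saturation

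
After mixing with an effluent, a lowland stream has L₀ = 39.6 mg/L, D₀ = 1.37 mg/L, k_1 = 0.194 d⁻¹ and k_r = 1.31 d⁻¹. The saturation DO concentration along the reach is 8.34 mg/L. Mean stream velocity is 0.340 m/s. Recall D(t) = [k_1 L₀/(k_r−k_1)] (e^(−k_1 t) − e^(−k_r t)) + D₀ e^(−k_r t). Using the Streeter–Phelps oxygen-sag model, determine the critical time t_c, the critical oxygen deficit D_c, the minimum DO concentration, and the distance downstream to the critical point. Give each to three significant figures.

At the critical point dD/dt = 0, so k_1 L₀ e^(−k_1 t) = k_r D. Substituting D(t) from the Streeter–Phelps equation and solving for t gives
t_c = ln[(k_r/k_1)(1 − D₀(k_r−k_1)/(k_1 L₀))] / (k_r−k_1).
Here k_r−k_1 = 1.116 d⁻¹ and 1 − D₀(k_r−k_1)/(k_1 L₀) = 1 − 1.37×1.116/(0.194×39.6) = 0.8010, so
t_c = ln(6.753 × 0.8010) / 1.116 = 1.688 / 1.116 = 1.513 d.
D_c = (k_1/k_r) L₀ e^(−k_1 t_c) = (0.194/1.31) × 39.6 × e^(−0.194×1.513) = 0.1481 × 39.6 × 0.7457 = 4.373 mg/L.
Minimum DO = C_s − D_c = 8.34 − 4.373 = 3.967 mg/L.
x_c = v t_c = 0.340 m/s × 1.513 d × 86400 s/d = 44430 m ≈ 44.4 km.

t_c ≈ 1.51 d; D_c ≈ 4.37 mg/L; min DO ≈ 3.97 mg/L; x_c ≈ 44.4 km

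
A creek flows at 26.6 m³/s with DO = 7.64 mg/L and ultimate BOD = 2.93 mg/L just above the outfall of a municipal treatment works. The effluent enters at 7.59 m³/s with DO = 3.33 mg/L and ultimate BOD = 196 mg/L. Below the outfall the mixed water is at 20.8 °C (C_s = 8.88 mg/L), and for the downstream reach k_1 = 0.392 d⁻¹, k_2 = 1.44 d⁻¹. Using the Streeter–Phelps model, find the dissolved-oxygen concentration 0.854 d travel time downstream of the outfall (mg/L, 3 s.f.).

Mixed DO = (26.6×7.64 + 7.59×3.33)/(26.6+7.59) = 228.5/34.19 = 6.683 mg/L.
Mixed L₀ = (26.6×2.93 + 7.59×196)/(34.19) = 1566/34.19 = 45.79 mg/L.
Initial deficit D₀ = C_s − DO₀ = 8.88 − 6.683 = 2.197 mg/L.
D(0.854) = [0.392×45.79/(1.44−0.392)](e^(−0.392×0.854) − e^(−1.44×0.854)) + 2.197 e^(−1.44×0.854)
= 17.13 × (0.7155 − 0.2924) + 2.197 × 0.2924 = 7.890 mg/L.
DO = 8.88 − 7.890 = 0.9903 mg/L.

DO ≈ 0.990 mg/L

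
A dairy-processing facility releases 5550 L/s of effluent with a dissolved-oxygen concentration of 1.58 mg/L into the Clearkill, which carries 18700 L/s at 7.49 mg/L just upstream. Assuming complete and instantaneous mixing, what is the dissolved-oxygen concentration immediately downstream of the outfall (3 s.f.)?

6.14 mg/L

Flow-weighted mixing: C = (Q_r C_r + Q_w C_w)/(Q_r + Q_w)
= (18700×7.49 + 5550×1.58)/(18700 + 5550) = 148800/24250 = 6.137 mg/L.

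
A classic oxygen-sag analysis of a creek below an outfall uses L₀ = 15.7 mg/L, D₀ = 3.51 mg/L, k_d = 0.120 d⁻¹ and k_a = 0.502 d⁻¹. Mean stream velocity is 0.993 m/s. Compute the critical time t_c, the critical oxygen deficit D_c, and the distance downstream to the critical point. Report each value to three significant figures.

With k_a/k_d = 4.183 and 1 − D₀(k_a−k_d)/(k_d L₀) = 0.2883,
t_c = ln(4.183 × 0.2883) / (0.502 − 0.120) = ln(1.206) / 0.3820 = 0.1874/0.3820 = 0.4906 d.
D_c = (k_d/k_a) L₀ e^(−k_d t_c) = (0.120/0.502) × 15.7 × e^(−0.120×0.4906) = 0.2390 × 15.7 × 0.9428 = 3.538 mg/L.
x_c = v t_c = 0.993 m/s × 0.4906 d × 86400 s/d = 42090 m ≈ 42.1 km.

t_c ≈ 0.491 d; D_c ≈ 3.54 mg/L; x_c ≈ 42.1 km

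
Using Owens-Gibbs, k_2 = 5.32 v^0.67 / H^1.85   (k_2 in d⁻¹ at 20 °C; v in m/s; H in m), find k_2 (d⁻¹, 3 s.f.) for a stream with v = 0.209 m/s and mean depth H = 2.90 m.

k_2 ≈ 0.260 d⁻¹

k_2 = 5.32 × 0.209^0.67 / 2.90^1.85 = 5.32 × 0.3503 / 7.169 = 0.2600 d⁻¹.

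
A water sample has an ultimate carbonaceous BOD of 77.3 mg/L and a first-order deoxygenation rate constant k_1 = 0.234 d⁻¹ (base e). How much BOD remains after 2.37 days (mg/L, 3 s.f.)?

L ≈ 44.4 mg/L

L_t = L₀ e^(−k_1 t) = 77.3 × e^(−0.234×2.37) = 77.3 × 0.5743 = 44.39 mg/L.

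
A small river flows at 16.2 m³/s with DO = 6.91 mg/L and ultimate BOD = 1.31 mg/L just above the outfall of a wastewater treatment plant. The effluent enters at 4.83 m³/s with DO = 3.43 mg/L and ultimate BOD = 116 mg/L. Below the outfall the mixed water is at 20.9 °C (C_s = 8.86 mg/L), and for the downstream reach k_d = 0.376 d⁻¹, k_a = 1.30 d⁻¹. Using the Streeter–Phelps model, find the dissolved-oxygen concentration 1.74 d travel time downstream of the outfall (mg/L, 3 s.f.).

Mixed DO = (16.2×6.91 + 4.83×3.43)/(16.2+4.83) = 128.5/21.03 = 6.111 mg/L.
Mixed L₀ = (16.2×1.31 + 4.83×116)/(21.03) = 581.5/21.03 = 27.65 mg/L.
Initial deficit D₀ = C_s − DO₀ = 8.86 − 6.111 = 2.749 mg/L.
D(1.74) = [0.376×27.65/(1.30−0.376)](e^(−0.376×1.74) − e^(−1.30×1.74)) + 2.749 e^(−1.30×1.74)
= 11.25 × (0.5198 − 0.1041) + 2.749 × 0.1041 = 4.964 mg/L.
DO = 8.86 − 4.964 = 3.896 mg/L.

DO ≈ 3.90 mg/L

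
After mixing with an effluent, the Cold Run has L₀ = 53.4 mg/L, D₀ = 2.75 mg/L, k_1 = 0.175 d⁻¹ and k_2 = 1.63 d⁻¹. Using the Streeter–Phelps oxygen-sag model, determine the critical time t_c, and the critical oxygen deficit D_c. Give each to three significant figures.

t_c = [1/(k_2−k_1)] ln[(k_2/k_1)(1 − D₀(k_2−k_1)/(k_1 L₀))]
= [1/(1.63−0.175)] ln[(1.63/0.175)(1 − 2.75×1.455/(0.175×53.4))]
= (1/1.455) ln[9.314 × 0.5718] = 0.6873 × ln(5.326) = 0.6873 × 1.673 = 1.150 d.
D_c = (k_1/k_2) L₀ e^(−k_1 t_c) = (0.175/1.63) × 53.4 × e^(−0.175×1.150) = 0.1074 × 53.4 × 0.8178 = 4.688 mg/L.

t_c ≈ 1.15 d; D_c ≈ 4.69 mg/L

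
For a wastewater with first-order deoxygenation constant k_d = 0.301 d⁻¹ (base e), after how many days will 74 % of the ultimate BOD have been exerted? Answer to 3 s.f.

t ≈ 4.48 d

y/L₀ = 1 − e^(−k_d t) = 0.74 ⇒ e^(−k_d t) = 0.260
t = −ln(0.260) / 0.301 = 1.347 / 0.301 = 4.475 d.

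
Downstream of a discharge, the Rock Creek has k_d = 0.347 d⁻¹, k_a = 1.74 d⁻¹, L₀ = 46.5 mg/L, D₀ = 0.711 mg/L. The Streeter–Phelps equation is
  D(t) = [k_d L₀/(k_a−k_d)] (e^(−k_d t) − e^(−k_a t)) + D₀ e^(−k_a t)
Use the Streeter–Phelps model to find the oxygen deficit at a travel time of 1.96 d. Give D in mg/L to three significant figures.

k_d L₀/(k_a−k_d) = 0.347×46.5/(1.74−0.347) = 16.14/1.393 = 11.58 mg/L.
e^(−k_d t) = e^(−0.347×1.960) = 0.5066; e^(−k_a t) = e^(−1.74×1.960) = 0.03303.
D = 11.58 × (0.5066 − 0.03303) + 0.711 × 0.03303 = 5.485 + 0.02348 = 5.508 mg/L.

D ≈ 5.51 mg/L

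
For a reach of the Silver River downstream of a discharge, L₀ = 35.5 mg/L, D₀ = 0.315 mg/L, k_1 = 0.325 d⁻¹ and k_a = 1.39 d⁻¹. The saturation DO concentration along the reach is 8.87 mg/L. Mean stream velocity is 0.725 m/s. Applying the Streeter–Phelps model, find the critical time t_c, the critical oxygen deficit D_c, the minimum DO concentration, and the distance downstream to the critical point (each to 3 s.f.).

t_c = [1/(k_a−k_1)] ln[(k_a/k_1)(1 − D₀(k_a−k_1)/(k_1 L₀))]
= [1/(1.39−0.325)] ln[(1.39/0.325)(1 − 0.315×1.065/(0.325×35.5))]
= (1/1.065) ln[4.277 × 0.9709] = 0.9390 × ln(4.153) = 0.9390 × 1.424 = 1.337 d.
D_c = (k_1/k_a) L₀ e^(−k_1 t_c) = (0.325/1.39) × 35.5 × e^(−0.325×1.337) = 0.2338 × 35.5 × 0.6476 = 5.375 mg/L.
Minimum DO = C_s − D_c = 8.87 − 5.375 = 3.495 mg/L.
x_c = v t_c = 0.725 m/s × 1.337 d × 86400 s/d = 83740 m ≈ 83.7 km.

t_c ≈ 1.34 d; D_c ≈ 5.38 mg/L; min DO ≈ 3.49 mg/L; x_c ≈ 83.7 km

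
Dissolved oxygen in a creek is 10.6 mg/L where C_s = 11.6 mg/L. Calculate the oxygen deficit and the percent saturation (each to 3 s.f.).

D = C_s − C = 11.6 − 10.6 = 1.00 mg/L.
% saturation = 10.6/11.6 × 100 = 91.4 %.

D ≈ 1.00 mg/L; 91.4 % saturation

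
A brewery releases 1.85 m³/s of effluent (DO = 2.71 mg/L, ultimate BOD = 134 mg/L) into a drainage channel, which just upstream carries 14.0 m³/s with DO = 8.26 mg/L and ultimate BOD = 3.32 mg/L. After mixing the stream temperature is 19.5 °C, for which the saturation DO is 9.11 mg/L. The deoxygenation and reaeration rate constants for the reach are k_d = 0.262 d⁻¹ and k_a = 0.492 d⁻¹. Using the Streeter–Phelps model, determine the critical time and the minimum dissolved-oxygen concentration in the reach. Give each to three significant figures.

t_c ≈ 2.42 d; minimum DO ≈ 3.86 mg/L

Mixed DO = (14.0×8.26 + 1.85×2.71)/(14.0+1.85) = 120.7/15.85 = 7.612 mg/L.
Mixed L₀ = (14.0×3.32 + 1.85×134)/(15.85) = 294.4/15.85 = 18.57 mg/L.
Initial deficit D₀ = C_s − DO₀ = 9.11 − 7.612 = 1.498 mg/L.
t_c = (1/0.2300) ln[(0.492/0.262)(1 − 1.498×0.2300/(0.262×18.57))] = 4.348 × ln(1.745) = 2.420 d.
D_c = (0.262/0.492) × 18.57 × e^(−0.262×2.420) = 0.5325 × 18.57 × 0.5304 = 5.246 mg/L.
Minimum DO = 9.11 − 5.246 = 3.864 mg/L.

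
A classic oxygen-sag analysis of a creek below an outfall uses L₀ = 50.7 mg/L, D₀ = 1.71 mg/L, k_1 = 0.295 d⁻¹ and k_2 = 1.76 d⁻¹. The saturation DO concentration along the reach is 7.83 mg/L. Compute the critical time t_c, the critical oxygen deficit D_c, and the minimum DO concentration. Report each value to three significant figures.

t_c = [1/(k_2−k_1)] ln[(k_2/k_1)(1 − D₀(k_2−k_1)/(k_1 L₀))]
= [1/(1.76−0.295)] ln[(1.76/0.295)(1 − 1.71×1.465/(0.295×50.7))]
= (1/1.465) ln[5.966 × 0.8325] = 0.6826 × ln(4.967) = 0.6826 × 1.603 = 1.094 d.
D_c = (k_1/k_2) L₀ e^(−k_1 t_c) = (0.295/1.76) × 50.7 × e^(−0.295×1.094) = 0.1676 × 50.7 × 0.7242 = 6.154 mg/L.
Minimum DO = C_s − D_c = 7.83 − 6.154 = 1.676 mg/L.

t_c ≈ 1.09 d; D_c ≈ 6.15 mg/L; min DO ≈ 1.68 mg/L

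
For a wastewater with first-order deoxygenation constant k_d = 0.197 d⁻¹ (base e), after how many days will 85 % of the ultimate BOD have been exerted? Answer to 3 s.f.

y/L₀ = 1 − e^(−k_d t) = 0.85 ⇒ e^(−k_d t) = 0.150
t = −ln(0.150) / 0.197 = 1.897 / 0.197 = 9.630 d.

t ≈ 9.63 d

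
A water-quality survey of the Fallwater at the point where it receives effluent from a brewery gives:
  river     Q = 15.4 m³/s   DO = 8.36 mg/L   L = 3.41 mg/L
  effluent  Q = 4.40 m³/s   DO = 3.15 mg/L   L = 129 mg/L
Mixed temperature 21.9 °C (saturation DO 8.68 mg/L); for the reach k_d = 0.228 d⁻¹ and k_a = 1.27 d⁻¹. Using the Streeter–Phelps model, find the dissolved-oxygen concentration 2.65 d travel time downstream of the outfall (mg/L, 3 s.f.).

Mixed DO = (15.4×8.36 + 4.40×3.15)/(15.4+4.40) = 142.6/19.80 = 7.202 mg/L.
Mixed L₀ = (15.4×3.41 + 4.40×129)/(19.80) = 620.1/19.80 = 31.32 mg/L.
Initial deficit D₀ = C_s − DO₀ = 8.68 − 7.202 = 1.478 mg/L.
D(2.65) = [0.228×31.32/(1.27−0.228)](e^(−0.228×2.65) − e^(−1.27×2.65)) + 1.478 e^(−1.27×2.65)
= 6.853 × (0.5465 − 0.03454) + 1.478 × 0.03454 = 3.559 mg/L.
DO = 8.68 − 3.559 = 5.121 mg/L.

DO ≈ 5.12 mg/L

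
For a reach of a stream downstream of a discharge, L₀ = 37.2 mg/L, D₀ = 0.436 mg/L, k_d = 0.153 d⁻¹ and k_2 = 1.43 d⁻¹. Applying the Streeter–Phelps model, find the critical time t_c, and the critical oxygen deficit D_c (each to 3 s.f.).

t_c ≈ 1.67 d; D_c ≈ 3.08 mg/L

t_c = [1/(k_2−k_d)] ln[(k_2/k_d)(1 − D₀(k_2−k_d)/(k_d L₀))]
= [1/(1.43−0.153)] ln[(1.43/0.153)(1 − 0.436×1.277/(0.153×37.2))]
= (1/1.277) ln[9.346 × 0.9022] = 0.7831 × ln(8.432) = 0.7831 × 2.132 = 1.670 d.
L(t_c) = L₀ e^(−k_d t_c) = 37.2 × 0.7746 = 28.81 mg/L, and at the critical point k_2 D_c = k_d L, so D_c = (0.153/1.43) × 28.81 = 3.083 mg/L.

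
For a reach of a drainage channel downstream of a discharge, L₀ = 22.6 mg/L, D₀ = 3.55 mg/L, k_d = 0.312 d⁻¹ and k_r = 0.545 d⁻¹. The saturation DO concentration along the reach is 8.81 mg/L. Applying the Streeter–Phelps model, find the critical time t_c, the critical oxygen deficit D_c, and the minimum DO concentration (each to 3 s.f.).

t_c ≈ 1.86 d; D_c ≈ 7.25 mg/L; min DO ≈ 1.56 mg/L

With k_r/k_d = 1.747 and 1 − D₀(k_r−k_d)/(k_d L₀) = 0.8827,
t_c = ln(1.747 × 0.8827) / (0.545 − 0.312) = ln(1.542) / 0.2330 = 0.4330/0.2330 = 1.858 d.
D_c = (k_d/k_r) L₀ e^(−k_d t_c) = (0.312/0.545) × 22.6 × e^(−0.312×1.858) = 0.5725 × 22.6 × 0.5600 = 7.245 mg/L.
Minimum DO = C_s − D_c = 8.81 − 7.245 = 1.565 mg/L.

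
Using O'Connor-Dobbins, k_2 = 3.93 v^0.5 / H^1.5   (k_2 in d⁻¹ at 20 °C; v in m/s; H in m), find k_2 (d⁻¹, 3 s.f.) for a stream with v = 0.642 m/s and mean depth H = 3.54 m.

k_2 ≈ 0.473 d⁻¹

k_2 = 3.93 × 0.642^0.5 / 3.54^1.5 = 3.93 × 0.8012 / 6.660 = 0.4728 d⁻¹.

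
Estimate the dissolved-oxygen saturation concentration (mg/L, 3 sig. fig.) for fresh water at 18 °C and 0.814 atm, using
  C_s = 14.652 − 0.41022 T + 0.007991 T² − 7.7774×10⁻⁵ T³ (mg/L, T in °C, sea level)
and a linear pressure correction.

At sea level: C_s = 14.652 − 0.41022×18 + 0.007991×18² − 7.7774×10⁻⁵×18³ = 9.404 mg/L.
Pressure correction: C_s' = 9.404 × 0.814 = 7.654 mg/L.

C_s ≈ 7.65 mg/L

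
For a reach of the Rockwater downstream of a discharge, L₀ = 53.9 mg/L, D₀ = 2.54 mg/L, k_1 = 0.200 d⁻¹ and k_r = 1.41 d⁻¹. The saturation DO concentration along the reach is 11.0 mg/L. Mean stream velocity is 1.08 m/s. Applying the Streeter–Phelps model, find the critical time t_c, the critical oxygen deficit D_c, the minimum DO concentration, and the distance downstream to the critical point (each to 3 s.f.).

t_c ≈ 1.34 d; D_c ≈ 5.85 mg/L; min DO ≈ 5.15 mg/L; x_c ≈ 125 km

At the critical point dD/dt = 0, so k_1 L₀ e^(−k_1 t) = k_r D. Substituting D(t) from the Streeter–Phelps equation and solving for t gives
t_c = ln[(k_r/k_1)(1 − D₀(k_r−k_1)/(k_1 L₀))] / (k_r−k_1).
Here k_r−k_1 = 1.210 d⁻¹ and 1 − D₀(k_r−k_1)/(k_1 L₀) = 1 − 2.54×1.210/(0.200×53.9) = 0.7149, so
t_c = ln(7.050 × 0.7149) / 1.210 = 1.617 / 1.210 = 1.337 d.
D_c = (k_1/k_r) L₀ e^(−k_1 t_c) = (0.200/1.41) × 53.9 × e^(−0.200×1.337) = 0.1418 × 53.9 × 0.7654 = 5.852 mg/L.
Minimum DO = C_s − D_c = 11.0 − 5.852 = 5.148 mg/L.
x_c = v t_c = 1.08 m/s × 1.337 d × 86400 s/d = 124700 m ≈ 125 km.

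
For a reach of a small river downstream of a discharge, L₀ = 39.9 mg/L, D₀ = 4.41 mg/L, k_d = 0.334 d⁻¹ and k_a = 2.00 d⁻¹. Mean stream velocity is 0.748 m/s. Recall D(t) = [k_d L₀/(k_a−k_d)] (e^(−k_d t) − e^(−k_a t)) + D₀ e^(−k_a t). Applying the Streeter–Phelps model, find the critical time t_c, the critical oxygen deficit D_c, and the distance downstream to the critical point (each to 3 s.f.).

t_c ≈ 0.593 d; D_c ≈ 5.47 mg/L; x_c ≈ 38.3 km

t_c = [1/(k_a−k_d)] ln[(k_a/k_d)(1 − D₀(k_a−k_d)/(k_d L₀))]
= [1/(2.00−0.334)] ln[(2.00/0.334)(1 − 4.41×1.666/(0.334×39.9))]
= (1/1.666) ln[5.988 × 0.4487] = 0.6002 × ln(2.687) = 0.6002 × 0.9883 = 0.5932 d.
D_c = (k_d/k_a) L₀ e^(−k_d t_c) = (0.334/2.00) × 39.9 × e^(−0.334×0.5932) = 0.1670 × 39.9 × 0.8203 = 5.466 mg/L.
x_c = v t_c = 0.748 m/s × 0.5932 d × 86400 s/d = 38340 m ≈ 38.3 km.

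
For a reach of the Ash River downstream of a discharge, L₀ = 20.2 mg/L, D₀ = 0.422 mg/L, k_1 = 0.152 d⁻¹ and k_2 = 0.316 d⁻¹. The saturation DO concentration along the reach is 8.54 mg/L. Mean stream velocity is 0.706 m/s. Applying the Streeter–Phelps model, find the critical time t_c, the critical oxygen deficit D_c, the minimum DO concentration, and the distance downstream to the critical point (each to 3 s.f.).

With k_2/k_1 = 2.079 and 1 − D₀(k_2−k_1)/(k_1 L₀) = 0.9775,
t_c = ln(2.079 × 0.9775) / (0.316 − 0.152) = ln(2.032) / 0.1640 = 0.7091/0.1640 = 4.324 d.
L(t_c) = L₀ e^(−k_1 t_c) = 20.2 × 0.5183 = 10.47 mg/L, and at the critical point k_2 D_c = k_1 L, so D_c = (0.152/0.316) × 10.47 = 5.036 mg/L.
Minimum DO = C_s − D_c = 8.54 − 5.036 = 3.504 mg/L.
x_c = v t_c = 0.706 m/s × 4.324 d × 86400 s/d = 263700 m ≈ 264 km.

t_c ≈ 4.32 d; D_c ≈ 5.04 mg/L; min DO ≈ 3.50 mg/L; x_c ≈ 264 km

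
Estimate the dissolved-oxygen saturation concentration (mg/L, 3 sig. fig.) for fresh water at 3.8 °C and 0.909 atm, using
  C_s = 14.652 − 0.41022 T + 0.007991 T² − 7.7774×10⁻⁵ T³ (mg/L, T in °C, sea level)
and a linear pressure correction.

At sea level: C_s = 14.652 − 0.41022×3.8 + 0.007991×3.8² − 7.7774×10⁻⁵×3.8³ = 13.20 mg/L.
Pressure correction: C_s' = 13.20 × 0.909 = 12.00 mg/L.

C_s ≈ 12.0 mg/L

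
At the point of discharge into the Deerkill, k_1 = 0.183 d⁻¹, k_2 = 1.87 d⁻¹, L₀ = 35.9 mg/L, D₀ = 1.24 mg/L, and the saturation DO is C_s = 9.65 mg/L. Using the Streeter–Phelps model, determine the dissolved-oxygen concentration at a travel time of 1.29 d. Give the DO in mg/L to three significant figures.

k_1 L₀/(k_2−k_1) = 0.183×35.9/(1.87−0.183) = 6.570/1.687 = 3.894 mg/L.
e^(−k_1 t) = e^(−0.183×1.290) = 0.7897; e^(−k_2 t) = e^(−1.87×1.290) = 0.08961.
D = 3.894 × (0.7897 − 0.08961) + 1.24 × 0.08961 = 2.726 + 0.1111 = 2.838 mg/L.
DO = C_s − D = 9.65 − 2.838 = 6.812 mg/L.

DO ≈ 6.81 mg/L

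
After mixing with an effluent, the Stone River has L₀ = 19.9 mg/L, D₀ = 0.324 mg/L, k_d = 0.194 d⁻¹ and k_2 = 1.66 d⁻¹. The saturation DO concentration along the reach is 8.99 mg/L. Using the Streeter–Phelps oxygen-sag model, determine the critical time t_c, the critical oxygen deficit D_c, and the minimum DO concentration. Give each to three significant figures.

t_c = [1/(k_2−k_d)] ln[(k_2/k_d)(1 − D₀(k_2−k_d)/(k_d L₀))]
= [1/(1.66−0.194)] ln[(1.66/0.194)(1 − 0.324×1.466/(0.194×19.9))]
= (1/1.466) ln[8.557 × 0.8770] = 0.6821 × ln(7.504) = 0.6821 × 2.015 = 1.375 d.
D_c = (k_d/k_2) L₀ e^(−k_d t_c) = (0.194/1.66) × 19.9 × e^(−0.194×1.375) = 0.1169 × 19.9 × 0.7659 = 1.781 mg/L.
Minimum DO = C_s − D_c = 8.99 − 1.781 = 7.209 mg/L.

t_c ≈ 1.37 d; D_c ≈ 1.78 mg/L; min DO ≈ 7.21 mg/L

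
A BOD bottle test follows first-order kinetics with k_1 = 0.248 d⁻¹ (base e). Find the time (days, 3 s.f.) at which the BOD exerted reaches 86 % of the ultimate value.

y/L₀ = 1 − e^(−k_1 t) = 0.86 ⇒ e^(−k_1 t) = 0.140
t = −ln(0.140) / 0.248 = 1.966 / 0.248 = 7.928 d.

t ≈ 7.93 d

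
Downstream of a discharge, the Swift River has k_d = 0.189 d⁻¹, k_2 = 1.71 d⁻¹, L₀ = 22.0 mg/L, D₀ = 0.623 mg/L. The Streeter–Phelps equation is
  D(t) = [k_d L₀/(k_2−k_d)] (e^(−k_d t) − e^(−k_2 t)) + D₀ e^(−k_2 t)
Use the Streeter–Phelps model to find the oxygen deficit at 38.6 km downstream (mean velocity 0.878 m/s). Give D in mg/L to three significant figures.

D ≈ 1.60 mg/L

Travel time t = x/v = 38.6 km / (0.878 m/s) = 38600 m / 0.878 m/s = 43960 s = 0.5088 d.
k_d L₀/(k_2−k_d) = 0.189×22.0/(1.71−0.189) = 4.158/1.521 = 2.734 mg/L.
e^(−k_d t) = e^(−0.189×0.5088) = 0.9083; e^(−k_2 t) = e^(−1.71×0.5088) = 0.4189.
D = 2.734 × (0.9083 − 0.4189) + 0.623 × 0.4189 = 1.338 + 0.2610 = 1.599 mg/L.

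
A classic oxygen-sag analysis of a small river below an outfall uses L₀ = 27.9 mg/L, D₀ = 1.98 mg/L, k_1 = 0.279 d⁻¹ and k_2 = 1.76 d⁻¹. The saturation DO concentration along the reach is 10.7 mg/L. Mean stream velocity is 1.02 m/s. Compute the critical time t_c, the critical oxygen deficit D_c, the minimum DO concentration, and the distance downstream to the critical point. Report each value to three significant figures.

At the critical point dD/dt = 0, so k_1 L₀ e^(−k_1 t) = k_2 D. Substituting D(t) from the Streeter–Phelps equation and solving for t gives
t_c = ln[(k_2/k_1)(1 − D₀(k_2−k_1)/(k_1 L₀))] / (k_2−k_1).
Here k_2−k_1 = 1.481 d⁻¹ and 1 − D₀(k_2−k_1)/(k_1 L₀) = 1 − 1.98×1.481/(0.279×27.9) = 0.6233, so
t_c = ln(6.308 × 0.6233) / 1.481 = 1.369 / 1.481 = 0.9244 d.
L(t_c) = L₀ e^(−k_1 t_c) = 27.9 × 0.7727 = 21.56 mg/L, and at the critical point k_2 D_c = k_1 L, so D_c = (0.279/1.76) × 21.56 = 3.417 mg/L.
Minimum DO = C_s − D_c = 10.7 − 3.417 = 7.283 mg/L.
x_c = v t_c = 1.02 m/s × 0.9244 d × 86400 s/d = 81470 m ≈ 81.5 km.

t_c ≈ 0.924 d; D_c ≈ 3.42 mg/L; min DO ≈ 7.28 mg/L; x_c ≈ 81.5 km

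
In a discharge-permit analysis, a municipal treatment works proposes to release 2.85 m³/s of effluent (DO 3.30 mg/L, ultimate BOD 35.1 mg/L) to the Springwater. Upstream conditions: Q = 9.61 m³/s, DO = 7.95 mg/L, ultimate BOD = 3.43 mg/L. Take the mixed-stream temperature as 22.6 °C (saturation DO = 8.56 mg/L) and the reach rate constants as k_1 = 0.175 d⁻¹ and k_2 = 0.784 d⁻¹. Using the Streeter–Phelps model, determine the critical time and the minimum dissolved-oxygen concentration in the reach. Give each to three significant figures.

Mixed DO = (9.61×7.95 + 2.85×3.30)/(9.61+2.85) = 85.80/12.46 = 6.886 mg/L.
Mixed L₀ = (9.61×3.43 + 2.85×35.1)/(12.46) = 133.0/12.46 = 10.67 mg/L.
Initial deficit D₀ = C_s − DO₀ = 8.56 − 6.886 = 1.674 mg/L.
t_c = (1/0.6090) ln[(0.784/0.175)(1 − 1.674×0.6090/(0.175×10.67))] = 1.642 × ln(2.036) = 1.167 d.
D_c = (0.175/0.784) × 10.67 × e^(−0.175×1.167) = 0.2232 × 10.67 × 0.8153 = 1.942 mg/L.
Minimum DO = 8.56 − 1.942 = 6.618 mg/L.

t_c ≈ 1.17 d; minimum DO ≈ 6.62 mg/L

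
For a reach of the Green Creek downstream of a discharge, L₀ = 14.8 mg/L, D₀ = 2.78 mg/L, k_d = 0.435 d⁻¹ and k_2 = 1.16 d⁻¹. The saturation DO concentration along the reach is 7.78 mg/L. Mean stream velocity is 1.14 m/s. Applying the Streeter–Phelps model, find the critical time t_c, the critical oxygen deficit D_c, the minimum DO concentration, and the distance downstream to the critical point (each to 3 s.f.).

t_c ≈ 0.835 d; D_c ≈ 3.86 mg/L; min DO ≈ 3.92 mg/L; x_c ≈ 82.2 km

At the critical point dD/dt = 0, so k_d L₀ e^(−k_d t) = k_2 D. Substituting D(t) from the Streeter–Phelps equation and solving for t gives
t_c = ln[(k_2/k_d)(1 − D₀(k_2−k_d)/(k_d L₀))] / (k_2−k_d).
Here k_2−k_d = 0.7250 d⁻¹ and 1 − D₀(k_2−k_d)/(k_d L₀) = 1 − 2.78×0.7250/(0.435×14.8) = 0.6869, so
t_c = ln(2.667 × 0.6869) / 0.7250 = 0.6053 / 0.7250 = 0.8349 d.
D_c = (k_d/k_2) L₀ e^(−k_d t_c) = (0.435/1.16) × 14.8 × e^(−0.435×0.8349) = 0.3750 × 14.8 × 0.6955 = 3.860 mg/L.
Minimum DO = C_s − D_c = 7.78 − 3.860 = 3.920 mg/L.
x_c = v t_c = 1.14 m/s × 0.8349 d × 86400 s/d = 82240 m ≈ 82.2 km.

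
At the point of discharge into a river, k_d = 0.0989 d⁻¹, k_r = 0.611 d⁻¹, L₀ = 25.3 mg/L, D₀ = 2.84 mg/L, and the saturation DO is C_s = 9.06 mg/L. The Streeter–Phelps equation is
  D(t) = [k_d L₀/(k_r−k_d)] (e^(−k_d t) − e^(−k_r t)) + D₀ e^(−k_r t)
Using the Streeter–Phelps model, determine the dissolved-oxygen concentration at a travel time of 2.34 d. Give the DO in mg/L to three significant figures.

k_d L₀/(k_r−k_d) = 0.0989×25.3/(0.611−0.0989) = 2.502/0.5121 = 4.886 mg/L.
e^(−k_d t) = e^(−0.0989×2.340) = 0.7934; e^(−k_r t) = e^(−0.611×2.340) = 0.2394.
D = 4.886 × (0.7934 − 0.2394) + 2.84 × 0.2394 = 2.707 + 0.6798 = 3.387 mg/L.
DO = C_s − D = 9.06 − 3.387 = 5.673 mg/L.

DO ≈ 5.67 mg/L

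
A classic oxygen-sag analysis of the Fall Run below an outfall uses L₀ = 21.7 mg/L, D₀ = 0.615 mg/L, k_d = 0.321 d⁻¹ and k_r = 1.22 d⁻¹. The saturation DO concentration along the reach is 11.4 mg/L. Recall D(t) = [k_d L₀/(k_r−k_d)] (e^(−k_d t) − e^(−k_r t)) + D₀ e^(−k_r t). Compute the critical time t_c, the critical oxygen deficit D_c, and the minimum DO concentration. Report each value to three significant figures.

With k_r/k_d = 3.801 and 1 − D₀(k_r−k_d)/(k_d L₀) = 0.9206,
t_c = ln(3.801 × 0.9206) / (1.22 − 0.321) = ln(3.499) / 0.8990 = 1.252/0.8990 = 1.393 d.
D_c = (k_d/k_r) L₀ e^(−k_d t_c) = (0.321/1.22) × 21.7 × e^(−0.321×1.393) = 0.2631 × 21.7 × 0.6394 = 3.651 mg/L.
Minimum DO = C_s − D_c = 11.4 − 3.651 = 7.749 mg/L.

t_c ≈ 1.39 d; D_c ≈ 3.65 mg/L; min DO ≈ 7.75 mg/L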